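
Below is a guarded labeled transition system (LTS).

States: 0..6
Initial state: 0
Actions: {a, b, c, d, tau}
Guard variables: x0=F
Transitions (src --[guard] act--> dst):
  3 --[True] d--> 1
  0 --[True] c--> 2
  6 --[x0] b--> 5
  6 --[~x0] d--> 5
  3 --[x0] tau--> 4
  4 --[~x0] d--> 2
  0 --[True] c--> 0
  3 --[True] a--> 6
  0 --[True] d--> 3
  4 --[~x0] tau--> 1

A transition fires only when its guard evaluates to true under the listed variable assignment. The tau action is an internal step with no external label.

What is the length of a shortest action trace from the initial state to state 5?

Answer: 3

Working:
Breadth-first toward 5:
  L0 = {0}
  L1 = {2,3}
  L2 = {1,6}
  L3 = {5}
5 enters at depth 3; path d·a·d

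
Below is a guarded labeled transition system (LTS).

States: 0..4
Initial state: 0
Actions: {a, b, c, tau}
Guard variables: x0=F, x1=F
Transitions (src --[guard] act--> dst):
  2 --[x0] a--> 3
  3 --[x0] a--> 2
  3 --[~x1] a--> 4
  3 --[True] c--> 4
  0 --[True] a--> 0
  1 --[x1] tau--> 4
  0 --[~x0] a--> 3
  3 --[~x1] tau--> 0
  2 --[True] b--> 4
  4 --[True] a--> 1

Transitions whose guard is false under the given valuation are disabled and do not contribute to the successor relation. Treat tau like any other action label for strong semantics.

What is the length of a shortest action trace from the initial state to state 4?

BFS to 4:
  Layer 0: {0}
  Layer 1: {3}
  Layer 2: {4}
first hit 4 at d=2 via a·a

Answer: 2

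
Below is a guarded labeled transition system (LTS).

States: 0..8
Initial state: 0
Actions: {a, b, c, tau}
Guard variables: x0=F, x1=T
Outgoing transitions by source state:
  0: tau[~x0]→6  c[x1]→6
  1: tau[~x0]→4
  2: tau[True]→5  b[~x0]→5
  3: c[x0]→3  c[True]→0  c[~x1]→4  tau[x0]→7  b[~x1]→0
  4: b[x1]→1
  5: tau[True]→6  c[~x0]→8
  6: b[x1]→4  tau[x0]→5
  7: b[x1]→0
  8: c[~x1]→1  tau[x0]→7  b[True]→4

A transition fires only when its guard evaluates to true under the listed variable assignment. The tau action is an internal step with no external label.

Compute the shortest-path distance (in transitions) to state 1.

Answer: 3

Trace:
Layered search for 1:
  Layer 0: {0}
  Layer 1: {6}
  Layer 2: {4}
  Layer 3: {1}
depth(1)=3, e.g. c·b·b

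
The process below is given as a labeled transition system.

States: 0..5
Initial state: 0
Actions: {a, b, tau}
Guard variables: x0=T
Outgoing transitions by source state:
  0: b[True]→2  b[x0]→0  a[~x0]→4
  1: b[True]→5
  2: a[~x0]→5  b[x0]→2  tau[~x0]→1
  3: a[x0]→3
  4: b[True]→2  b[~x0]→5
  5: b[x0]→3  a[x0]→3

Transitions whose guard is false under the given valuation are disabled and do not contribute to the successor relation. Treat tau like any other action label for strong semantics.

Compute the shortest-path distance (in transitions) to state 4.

Answer: UNREACHABLE

Analysis:
Layered search for 4:
  depth 0: {0}
  depth 1: {2}
4 never appears.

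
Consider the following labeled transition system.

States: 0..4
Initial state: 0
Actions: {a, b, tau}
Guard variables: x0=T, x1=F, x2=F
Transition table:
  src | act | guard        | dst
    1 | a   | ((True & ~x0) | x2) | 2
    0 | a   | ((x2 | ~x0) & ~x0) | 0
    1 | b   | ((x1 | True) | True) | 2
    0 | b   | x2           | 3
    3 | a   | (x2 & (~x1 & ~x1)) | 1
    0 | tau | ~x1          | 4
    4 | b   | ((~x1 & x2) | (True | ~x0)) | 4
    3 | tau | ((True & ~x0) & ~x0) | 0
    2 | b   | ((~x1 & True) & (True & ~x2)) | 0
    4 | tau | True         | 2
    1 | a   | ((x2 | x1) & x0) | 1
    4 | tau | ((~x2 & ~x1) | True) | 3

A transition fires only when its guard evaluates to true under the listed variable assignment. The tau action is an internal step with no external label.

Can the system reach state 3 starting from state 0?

Answer: REACHABLE

Working:
6 transition(s) survive guard evaluation.
Layer 0: {0}
Layer 1: {4}  cumulative {0,4}
Layer 2: {2,3}  cumulative {0,2,3,4}
Reachable = {0,2,3,4}
Path to 3: tau·tau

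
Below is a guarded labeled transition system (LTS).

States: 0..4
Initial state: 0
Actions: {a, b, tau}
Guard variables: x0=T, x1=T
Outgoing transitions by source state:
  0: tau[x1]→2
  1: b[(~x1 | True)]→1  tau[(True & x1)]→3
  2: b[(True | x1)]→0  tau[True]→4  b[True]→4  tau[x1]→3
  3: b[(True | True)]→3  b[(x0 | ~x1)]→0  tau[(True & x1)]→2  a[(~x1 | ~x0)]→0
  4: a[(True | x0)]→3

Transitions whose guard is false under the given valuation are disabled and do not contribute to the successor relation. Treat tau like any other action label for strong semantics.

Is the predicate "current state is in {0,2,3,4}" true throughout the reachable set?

Answer: INVARIANT HOLDS

Trace:
Safe = {0,2,3,4}
R = {0,2,3,4}
  0: ok
  2: ok
  3: ok
  4: ok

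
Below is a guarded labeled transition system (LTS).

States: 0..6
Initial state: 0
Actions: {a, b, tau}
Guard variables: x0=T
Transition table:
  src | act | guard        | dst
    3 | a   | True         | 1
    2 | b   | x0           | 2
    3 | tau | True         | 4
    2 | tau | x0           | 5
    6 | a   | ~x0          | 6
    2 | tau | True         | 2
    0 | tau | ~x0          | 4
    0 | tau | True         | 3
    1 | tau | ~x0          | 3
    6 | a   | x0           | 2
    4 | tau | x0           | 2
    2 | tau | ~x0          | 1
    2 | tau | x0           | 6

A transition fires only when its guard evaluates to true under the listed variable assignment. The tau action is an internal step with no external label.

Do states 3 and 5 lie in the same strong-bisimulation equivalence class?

Answer: NOT BISIMILAR

Trace:
Compute ~ classes (split until stable):
  P[0] = {{0,1,2,3,4,5,6}}
  P[1] = {{0,4},{1,5},{2},{3},{6}}
  P[2] = {{0},{1,5},{2},{3},{4},{6}}
Fixed point at round 3; 6 class(es).
3∈{3}, 5∈{1,5}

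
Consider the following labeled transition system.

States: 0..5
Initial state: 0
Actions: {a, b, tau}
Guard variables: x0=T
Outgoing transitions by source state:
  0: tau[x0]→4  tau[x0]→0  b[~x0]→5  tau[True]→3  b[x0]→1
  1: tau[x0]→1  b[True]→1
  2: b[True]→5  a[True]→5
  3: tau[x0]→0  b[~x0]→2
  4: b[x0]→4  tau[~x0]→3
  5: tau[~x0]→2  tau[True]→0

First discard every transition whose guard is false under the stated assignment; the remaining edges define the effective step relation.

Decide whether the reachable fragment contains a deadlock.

Reachable = {0,1,3,4}
  0: b→1  tau→0  tau→3  tau→4  [deg 4]
  1: b→1  tau→1  [deg 2]
  3: tau→0  [deg 1]
  4: b→4  [deg 1]

Answer: DEADLOCK-FREE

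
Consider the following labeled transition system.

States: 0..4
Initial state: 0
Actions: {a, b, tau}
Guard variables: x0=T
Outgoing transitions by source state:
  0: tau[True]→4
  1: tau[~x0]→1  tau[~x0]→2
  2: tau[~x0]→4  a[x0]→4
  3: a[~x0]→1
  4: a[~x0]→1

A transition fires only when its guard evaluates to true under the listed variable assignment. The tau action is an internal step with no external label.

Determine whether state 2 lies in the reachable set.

Guard filter leaves 2 enabled edge(s).
Layer 0: {0}
Layer 1: {4}  cumulative {0,4}
R = {0,4}

Answer: UNREACHABLE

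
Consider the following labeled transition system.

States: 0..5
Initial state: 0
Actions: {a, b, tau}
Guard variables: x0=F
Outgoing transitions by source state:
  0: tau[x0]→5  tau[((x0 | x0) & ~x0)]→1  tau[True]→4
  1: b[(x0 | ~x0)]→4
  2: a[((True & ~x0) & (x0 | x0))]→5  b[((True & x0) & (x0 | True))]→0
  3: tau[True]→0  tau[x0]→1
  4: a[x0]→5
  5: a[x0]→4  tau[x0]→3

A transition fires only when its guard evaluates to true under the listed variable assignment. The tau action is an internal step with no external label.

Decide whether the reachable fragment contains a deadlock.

Answer: DEADLOCK at state 4

Trace:
Reachable = {0,4}
  0: tau→4  [1 exit(s)]
  4: ∅  [deadlock]
witness 4: tau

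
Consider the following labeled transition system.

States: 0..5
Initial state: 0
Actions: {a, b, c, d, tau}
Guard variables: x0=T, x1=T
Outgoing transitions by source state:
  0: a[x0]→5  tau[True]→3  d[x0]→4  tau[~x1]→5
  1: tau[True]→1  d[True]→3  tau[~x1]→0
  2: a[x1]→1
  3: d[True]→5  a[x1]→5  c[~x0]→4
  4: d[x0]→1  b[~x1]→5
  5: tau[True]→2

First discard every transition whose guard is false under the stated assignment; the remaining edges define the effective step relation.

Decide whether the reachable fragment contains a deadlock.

R = {0,1,2,3,4,5}
  0: a→5  d→4  tau→3  [3 out]
  1: d→3  tau→1  [2 out]
  2: a→1  [1 out]
  3: a→5  d→5  [2 out]
  4: d→1  [1 out]
  5: tau→2  [1 out]

Answer: DEADLOCK-FREE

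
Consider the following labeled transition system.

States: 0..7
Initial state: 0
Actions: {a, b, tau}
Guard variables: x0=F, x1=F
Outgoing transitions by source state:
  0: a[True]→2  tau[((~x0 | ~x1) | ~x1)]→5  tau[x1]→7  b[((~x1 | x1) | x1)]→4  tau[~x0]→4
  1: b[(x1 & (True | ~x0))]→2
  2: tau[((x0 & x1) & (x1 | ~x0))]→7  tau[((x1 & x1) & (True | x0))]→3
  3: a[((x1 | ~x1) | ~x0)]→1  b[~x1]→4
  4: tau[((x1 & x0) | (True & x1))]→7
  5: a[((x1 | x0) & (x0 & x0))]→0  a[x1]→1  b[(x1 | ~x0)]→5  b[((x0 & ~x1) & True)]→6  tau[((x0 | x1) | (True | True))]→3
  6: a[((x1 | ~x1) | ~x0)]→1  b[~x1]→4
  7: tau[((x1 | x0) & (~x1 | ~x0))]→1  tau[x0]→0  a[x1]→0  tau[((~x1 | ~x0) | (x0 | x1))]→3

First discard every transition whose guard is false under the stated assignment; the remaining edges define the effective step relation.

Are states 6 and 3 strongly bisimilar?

Compute ~ classes (split until stable):
  round 0: {{0,1,2,3,4,5,6,7}}
  round 1: {{0},{1,2,4},{3,6},{5},{7}}
Fixed point at round 2; 5 class(es).
6∈{3,6}, 3∈{3,6}

Answer: BISIMILAR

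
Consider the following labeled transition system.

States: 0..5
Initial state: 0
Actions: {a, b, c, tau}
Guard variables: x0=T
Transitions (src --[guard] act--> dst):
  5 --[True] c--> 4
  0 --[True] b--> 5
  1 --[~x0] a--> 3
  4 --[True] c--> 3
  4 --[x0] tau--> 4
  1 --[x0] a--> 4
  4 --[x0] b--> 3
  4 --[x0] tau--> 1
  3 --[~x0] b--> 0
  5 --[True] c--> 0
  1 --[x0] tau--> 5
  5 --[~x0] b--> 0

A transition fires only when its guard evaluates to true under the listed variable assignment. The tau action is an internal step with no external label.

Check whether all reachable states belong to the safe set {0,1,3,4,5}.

Answer: INVARIANT HOLDS

Working:
Allowed set {0,1,3,4,5}
R = {0,1,3,4,5}
  0: ✓
  1: ✓
  3: ✓
  4: ✓
  5: ✓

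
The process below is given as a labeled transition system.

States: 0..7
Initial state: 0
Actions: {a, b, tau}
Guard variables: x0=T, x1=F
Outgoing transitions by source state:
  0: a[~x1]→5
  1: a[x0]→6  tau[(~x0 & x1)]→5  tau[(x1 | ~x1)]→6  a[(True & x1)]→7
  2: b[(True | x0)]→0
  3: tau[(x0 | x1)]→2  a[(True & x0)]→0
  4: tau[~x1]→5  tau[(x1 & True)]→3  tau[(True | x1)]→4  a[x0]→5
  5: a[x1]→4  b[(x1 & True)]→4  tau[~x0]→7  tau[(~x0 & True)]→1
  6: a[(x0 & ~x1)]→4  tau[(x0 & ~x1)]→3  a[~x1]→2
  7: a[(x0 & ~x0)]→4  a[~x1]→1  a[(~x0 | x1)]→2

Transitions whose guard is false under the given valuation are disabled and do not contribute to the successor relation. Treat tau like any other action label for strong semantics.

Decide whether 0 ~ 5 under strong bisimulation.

Answer: NOT BISIMILAR

Working:
Bisimulation quotient by refinement:
  P[0] = {{0,1,2,3,4,5,6,7}}
  P[1] = {{0,7},{1,3,4,6},{2},{5}}
  P[2] = {{0},{1},{2},{3},{4},{5},{6},{7}}
stable after 3 split(s): 8 block(s)
class of 0: {0}; class of 5: {5}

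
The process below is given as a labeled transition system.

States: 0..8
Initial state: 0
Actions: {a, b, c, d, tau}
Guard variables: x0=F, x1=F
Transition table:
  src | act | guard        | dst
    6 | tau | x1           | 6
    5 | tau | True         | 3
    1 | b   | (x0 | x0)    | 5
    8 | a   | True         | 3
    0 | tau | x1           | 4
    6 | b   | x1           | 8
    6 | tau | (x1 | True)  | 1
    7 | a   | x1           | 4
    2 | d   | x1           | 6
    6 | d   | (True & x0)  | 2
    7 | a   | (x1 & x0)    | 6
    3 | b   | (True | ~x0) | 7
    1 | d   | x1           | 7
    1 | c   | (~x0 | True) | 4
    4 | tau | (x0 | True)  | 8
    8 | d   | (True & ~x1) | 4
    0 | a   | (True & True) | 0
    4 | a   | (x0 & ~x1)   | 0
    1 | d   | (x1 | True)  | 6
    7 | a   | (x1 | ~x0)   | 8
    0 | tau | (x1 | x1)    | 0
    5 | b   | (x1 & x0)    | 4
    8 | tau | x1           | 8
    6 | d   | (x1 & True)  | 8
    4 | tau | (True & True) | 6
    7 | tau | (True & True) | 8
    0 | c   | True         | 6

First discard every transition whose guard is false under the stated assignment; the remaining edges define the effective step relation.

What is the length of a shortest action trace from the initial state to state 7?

BFS to 7:
  L0 = {0}
  L1 = {6}
  L2 = {1}
  L3 = {4}
  L4 = {8}
  L5 = {3}
  L6 = {7}
7 enters at depth 6; path c·tau·c·tau·a·b

Answer: 6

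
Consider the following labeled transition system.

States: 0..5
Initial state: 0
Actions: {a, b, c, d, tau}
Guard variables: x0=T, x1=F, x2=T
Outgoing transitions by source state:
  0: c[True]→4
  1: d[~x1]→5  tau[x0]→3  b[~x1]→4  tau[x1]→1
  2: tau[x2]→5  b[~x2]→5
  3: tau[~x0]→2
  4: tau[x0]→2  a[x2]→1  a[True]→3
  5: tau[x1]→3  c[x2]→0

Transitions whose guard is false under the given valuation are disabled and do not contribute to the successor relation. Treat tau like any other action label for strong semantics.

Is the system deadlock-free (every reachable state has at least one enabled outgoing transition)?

Reach set: {0,1,2,3,4,5}
  0: c→4  [deg 1]
  1: b→4  d→5  tau→3  [deg 3]
  2: tau→5  [deg 1]
  3: ∅  [no exit]
  4: a→1  a→3  tau→2  [deg 3]
  5: c→0  [deg 1]
Path to 3: c·a

Answer: DEADLOCK at state 3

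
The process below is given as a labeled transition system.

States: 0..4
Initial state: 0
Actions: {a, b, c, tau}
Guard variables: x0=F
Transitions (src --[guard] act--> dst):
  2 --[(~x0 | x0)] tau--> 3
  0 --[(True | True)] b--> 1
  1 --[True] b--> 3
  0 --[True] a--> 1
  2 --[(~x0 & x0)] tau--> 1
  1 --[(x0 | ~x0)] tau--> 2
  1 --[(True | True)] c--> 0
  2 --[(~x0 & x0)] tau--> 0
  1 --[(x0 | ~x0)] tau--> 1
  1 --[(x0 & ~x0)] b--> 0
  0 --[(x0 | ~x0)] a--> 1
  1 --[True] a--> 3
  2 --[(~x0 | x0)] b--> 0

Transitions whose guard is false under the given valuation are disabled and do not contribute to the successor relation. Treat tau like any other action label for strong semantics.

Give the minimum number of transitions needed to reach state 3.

Layered search for 3:
  depth 0: {0}
  depth 1: {1}
  depth 2: {2,3}
3 enters at depth 2; path a·a

Answer: 2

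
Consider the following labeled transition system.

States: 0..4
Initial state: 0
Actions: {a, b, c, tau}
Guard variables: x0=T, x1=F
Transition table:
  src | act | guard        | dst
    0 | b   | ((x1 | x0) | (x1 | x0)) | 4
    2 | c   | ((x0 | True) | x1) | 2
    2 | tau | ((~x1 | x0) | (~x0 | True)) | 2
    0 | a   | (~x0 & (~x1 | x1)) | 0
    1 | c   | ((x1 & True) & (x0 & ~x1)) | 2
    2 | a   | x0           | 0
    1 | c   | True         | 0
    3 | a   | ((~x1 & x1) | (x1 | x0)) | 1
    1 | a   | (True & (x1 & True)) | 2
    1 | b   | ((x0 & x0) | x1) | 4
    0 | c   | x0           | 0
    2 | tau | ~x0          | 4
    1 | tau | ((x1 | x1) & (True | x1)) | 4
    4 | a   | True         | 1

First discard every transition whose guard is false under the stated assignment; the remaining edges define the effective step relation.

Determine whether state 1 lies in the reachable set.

Answer: REACHABLE

Analysis:
Guard filter leaves 9 enabled edge(s).
depth 0: {0}
depth 1: {4}  cumulative {0,4}
depth 2: {1}  cumulative {0,1,4}
R = {0,1,4}
witness 1: b·a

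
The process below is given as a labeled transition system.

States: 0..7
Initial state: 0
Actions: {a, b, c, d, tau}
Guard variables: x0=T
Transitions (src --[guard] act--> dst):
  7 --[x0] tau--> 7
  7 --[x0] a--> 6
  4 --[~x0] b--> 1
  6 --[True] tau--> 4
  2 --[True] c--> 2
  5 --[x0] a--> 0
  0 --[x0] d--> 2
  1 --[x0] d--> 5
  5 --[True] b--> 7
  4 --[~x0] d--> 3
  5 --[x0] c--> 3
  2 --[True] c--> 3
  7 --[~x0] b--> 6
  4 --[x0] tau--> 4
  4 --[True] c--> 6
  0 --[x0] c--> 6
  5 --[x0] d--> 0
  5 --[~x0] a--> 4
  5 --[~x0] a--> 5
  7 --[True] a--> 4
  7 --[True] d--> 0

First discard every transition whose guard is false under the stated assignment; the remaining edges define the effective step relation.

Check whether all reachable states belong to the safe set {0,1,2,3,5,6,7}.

Allowed set {0,1,2,3,5,6,7}
Reachable = {0,2,3,4,6}
  0: ✓
  2: ✓
  3: ✓
  4: VIOLATES
  6: ✓
witness against invariant: c·tau → 4

Answer: INVARIANT VIOLATED at state 4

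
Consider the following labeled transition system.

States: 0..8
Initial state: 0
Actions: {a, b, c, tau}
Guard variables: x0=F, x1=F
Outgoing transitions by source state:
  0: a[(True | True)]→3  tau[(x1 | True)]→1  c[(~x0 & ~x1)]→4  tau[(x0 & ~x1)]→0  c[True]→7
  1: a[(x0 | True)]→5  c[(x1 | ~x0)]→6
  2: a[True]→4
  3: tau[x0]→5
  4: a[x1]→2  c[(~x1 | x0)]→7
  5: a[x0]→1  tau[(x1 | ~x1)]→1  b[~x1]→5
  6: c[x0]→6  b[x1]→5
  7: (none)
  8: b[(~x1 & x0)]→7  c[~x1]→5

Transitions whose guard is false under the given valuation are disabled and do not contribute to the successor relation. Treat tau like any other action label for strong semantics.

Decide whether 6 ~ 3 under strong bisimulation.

Compute ~ classes (split until stable):
  P[0] = {{0,1,2,3,4,5,6,7,8}}
  P[1] = {{0},{1},{2},{3,6,7},{4,8},{5}}
  P[2] = {{0},{1},{2},{3,6,7},{4},{5},{8}}
7 equivalence class(es) (converged in 3)
[6]={3,6,7}  [3]={3,6,7}

Answer: BISIMILAR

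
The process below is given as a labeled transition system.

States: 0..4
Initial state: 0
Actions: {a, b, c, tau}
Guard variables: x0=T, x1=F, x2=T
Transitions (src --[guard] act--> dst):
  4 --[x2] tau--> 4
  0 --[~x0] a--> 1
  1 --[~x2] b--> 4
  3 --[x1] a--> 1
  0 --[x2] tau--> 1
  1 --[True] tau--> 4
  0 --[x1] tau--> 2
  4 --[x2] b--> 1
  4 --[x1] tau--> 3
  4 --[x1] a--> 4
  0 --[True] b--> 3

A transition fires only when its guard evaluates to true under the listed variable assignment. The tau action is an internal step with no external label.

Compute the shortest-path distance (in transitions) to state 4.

Answer: 2

Working:
BFS to 4:
  depth 0: {0}
  depth 1: {1,3}
  depth 2: {4}
depth(4)=2, e.g. tau·tau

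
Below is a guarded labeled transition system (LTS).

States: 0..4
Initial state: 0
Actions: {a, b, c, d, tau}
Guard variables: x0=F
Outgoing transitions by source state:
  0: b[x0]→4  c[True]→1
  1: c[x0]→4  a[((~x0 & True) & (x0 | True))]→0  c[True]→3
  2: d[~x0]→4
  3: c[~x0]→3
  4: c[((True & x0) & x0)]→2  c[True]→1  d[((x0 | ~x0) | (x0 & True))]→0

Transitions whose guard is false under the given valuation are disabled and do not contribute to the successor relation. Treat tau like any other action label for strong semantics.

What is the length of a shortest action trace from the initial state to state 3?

Answer: 2

Trace:
BFS to 3:
  L0 = {0}
  L1 = {1}
  L2 = {3}
3 enters at depth 2; path c·c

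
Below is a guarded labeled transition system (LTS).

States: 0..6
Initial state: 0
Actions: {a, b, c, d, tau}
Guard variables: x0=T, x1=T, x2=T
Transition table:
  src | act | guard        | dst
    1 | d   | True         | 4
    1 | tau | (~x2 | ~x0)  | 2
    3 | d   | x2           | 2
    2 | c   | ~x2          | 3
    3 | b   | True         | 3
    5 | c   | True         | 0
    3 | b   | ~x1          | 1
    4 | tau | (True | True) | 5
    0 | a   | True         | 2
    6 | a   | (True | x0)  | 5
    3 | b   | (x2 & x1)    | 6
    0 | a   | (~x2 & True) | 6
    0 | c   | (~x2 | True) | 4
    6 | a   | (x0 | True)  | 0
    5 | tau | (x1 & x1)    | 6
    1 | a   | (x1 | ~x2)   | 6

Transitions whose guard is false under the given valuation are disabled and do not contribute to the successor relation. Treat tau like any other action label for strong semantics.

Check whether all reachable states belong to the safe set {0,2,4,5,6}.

Answer: INVARIANT HOLDS

Analysis:
Inv-set: {0,2,4,5,6}
R = {0,2,4,5,6}
  0: ✓
  2: ✓
  4: ✓
  5: ✓
  6: ✓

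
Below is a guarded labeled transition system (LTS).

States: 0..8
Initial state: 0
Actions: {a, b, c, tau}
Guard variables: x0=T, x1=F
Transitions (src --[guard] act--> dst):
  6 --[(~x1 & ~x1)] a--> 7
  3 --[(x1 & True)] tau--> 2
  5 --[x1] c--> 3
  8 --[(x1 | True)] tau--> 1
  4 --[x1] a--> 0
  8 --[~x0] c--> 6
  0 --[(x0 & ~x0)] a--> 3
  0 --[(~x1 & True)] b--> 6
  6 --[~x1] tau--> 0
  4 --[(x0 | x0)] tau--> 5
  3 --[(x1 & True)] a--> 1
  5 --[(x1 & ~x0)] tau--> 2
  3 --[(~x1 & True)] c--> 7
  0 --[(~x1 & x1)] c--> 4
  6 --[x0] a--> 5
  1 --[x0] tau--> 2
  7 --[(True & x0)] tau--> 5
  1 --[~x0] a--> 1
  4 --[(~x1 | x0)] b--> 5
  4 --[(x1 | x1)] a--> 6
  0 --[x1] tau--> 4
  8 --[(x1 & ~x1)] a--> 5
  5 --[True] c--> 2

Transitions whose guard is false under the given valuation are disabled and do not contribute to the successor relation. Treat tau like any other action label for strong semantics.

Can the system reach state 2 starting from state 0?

Answer: REACHABLE

Working:
Guard filter leaves 11 enabled edge(s).
Layer 0: {0}
Layer 1: {6}  total {0,6}
Layer 2: {5,7}  total {0,5,6,7}
Layer 3: {2}  total {0,2,5,6,7}
Reachable = {0,2,5,6,7}
witness 2: b·a·c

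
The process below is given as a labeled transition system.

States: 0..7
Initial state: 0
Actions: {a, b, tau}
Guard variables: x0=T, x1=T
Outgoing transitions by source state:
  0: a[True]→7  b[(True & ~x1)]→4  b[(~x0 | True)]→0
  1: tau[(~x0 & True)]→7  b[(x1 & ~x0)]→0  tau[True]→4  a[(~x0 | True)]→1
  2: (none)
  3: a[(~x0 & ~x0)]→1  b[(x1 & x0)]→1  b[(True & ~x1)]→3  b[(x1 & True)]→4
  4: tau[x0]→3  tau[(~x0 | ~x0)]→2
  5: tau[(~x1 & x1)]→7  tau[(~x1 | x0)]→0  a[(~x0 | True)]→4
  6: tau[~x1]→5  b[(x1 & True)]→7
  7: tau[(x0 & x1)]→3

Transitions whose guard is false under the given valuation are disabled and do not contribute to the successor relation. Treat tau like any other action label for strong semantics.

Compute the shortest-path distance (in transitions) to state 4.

Answer: 3

Working:
Breadth-first toward 4:
  depth 0: {0}
  depth 1: {7}
  depth 2: {3}
  depth 3: {1,4}
first hit 4 at d=3 via a·tau·b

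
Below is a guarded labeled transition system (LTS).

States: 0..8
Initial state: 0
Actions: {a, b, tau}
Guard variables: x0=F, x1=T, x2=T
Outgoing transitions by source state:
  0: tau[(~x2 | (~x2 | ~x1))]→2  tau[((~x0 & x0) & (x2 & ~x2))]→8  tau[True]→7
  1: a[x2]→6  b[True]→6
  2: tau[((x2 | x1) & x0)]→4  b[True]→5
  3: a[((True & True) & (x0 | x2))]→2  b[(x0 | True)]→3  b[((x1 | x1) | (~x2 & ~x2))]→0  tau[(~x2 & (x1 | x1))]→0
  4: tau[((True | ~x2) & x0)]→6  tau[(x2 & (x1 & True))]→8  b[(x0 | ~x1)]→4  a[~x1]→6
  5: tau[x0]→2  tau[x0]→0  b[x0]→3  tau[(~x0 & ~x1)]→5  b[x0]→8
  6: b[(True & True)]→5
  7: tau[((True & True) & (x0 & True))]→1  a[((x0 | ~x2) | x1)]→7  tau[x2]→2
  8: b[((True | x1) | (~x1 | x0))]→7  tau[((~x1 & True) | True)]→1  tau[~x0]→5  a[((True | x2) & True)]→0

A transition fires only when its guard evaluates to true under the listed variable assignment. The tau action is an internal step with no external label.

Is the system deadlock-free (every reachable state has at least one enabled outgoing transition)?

Answer: DEADLOCK at state 5

Trace:
R = {0,2,5,7}
  0: tau→7  [1 out]
  2: b→5  [1 out]
  5: ∅  [deadlock]
  7: a→7  tau→2  [2 out]
Path to 5: tau·tau·b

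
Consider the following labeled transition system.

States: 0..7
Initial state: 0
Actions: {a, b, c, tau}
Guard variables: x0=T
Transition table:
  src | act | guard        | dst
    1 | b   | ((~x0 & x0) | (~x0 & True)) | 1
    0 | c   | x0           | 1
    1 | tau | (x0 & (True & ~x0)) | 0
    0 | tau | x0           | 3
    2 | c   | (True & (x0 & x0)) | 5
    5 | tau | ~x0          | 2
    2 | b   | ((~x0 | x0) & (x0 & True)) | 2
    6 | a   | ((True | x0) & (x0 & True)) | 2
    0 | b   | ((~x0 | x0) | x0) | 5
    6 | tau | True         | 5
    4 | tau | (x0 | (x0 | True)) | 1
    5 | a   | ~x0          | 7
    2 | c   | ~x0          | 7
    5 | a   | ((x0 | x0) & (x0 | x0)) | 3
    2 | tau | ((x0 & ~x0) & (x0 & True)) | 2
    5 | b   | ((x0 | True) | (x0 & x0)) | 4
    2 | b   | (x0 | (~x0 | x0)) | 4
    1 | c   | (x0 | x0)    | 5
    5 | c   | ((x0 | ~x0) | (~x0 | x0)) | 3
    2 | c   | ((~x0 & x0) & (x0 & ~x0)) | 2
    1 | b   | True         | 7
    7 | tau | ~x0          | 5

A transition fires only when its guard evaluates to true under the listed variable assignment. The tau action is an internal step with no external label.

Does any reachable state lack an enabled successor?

R = {0,1,3,4,5,7}
  0: b→5  c→1  tau→3  [3 exit(s)]
  1: b→7  c→5  [2 exit(s)]
  3: ∅  [STUCK]
  4: tau→1  [1 exit(s)]
  5: a→3  b→4  c→3  [3 exit(s)]
  7: ∅  [STUCK]
witness 3: tau

Answer: DEADLOCK at state 3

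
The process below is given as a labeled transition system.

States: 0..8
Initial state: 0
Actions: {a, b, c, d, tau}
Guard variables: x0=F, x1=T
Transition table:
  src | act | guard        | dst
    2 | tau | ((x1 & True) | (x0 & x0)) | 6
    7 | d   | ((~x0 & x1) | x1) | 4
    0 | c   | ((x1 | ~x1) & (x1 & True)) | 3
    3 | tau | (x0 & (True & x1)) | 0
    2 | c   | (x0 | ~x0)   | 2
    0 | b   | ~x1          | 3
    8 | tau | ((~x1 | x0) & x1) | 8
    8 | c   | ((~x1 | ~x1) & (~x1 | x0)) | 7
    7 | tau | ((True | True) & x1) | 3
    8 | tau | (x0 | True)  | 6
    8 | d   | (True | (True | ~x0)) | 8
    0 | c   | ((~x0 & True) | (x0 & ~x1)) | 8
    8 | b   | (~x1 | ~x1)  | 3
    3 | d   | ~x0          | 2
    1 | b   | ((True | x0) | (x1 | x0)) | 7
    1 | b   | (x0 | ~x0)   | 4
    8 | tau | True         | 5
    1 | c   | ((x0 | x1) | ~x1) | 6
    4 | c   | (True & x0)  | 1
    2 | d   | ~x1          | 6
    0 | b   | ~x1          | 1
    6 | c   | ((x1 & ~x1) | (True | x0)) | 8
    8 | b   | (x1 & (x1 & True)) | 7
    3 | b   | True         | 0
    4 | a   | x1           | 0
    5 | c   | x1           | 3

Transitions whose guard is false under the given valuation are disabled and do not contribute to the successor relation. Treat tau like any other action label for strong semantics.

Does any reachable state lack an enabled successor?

Answer: DEADLOCK-FREE

Working:
Reachable = {0,2,3,4,5,6,7,8}
  0: c→3  c→8  [deg 2]
  2: c→2  tau→6  [deg 2]
  3: b→0  d→2  [deg 2]
  4: a→0  [deg 1]
  5: c→3  [deg 1]
  6: c→8  [deg 1]
  7: d→4  tau→3  [deg 2]
  8: b→7  d→8  tau→5  tau→6  [deg 4]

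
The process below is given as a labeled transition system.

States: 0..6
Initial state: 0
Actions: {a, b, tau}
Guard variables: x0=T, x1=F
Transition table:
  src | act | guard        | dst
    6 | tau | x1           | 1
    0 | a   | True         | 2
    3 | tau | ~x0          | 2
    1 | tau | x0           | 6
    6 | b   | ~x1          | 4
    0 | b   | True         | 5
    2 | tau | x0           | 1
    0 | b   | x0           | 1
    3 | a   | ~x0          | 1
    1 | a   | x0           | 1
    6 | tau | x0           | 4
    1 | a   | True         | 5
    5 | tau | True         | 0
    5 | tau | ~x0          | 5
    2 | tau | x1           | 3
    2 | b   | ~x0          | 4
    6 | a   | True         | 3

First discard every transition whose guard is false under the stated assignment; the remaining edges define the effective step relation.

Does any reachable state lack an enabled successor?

Reach set: {0,1,2,3,4,5,6}
  0: a→2  b→1  b→5  [3 exit(s)]
  1: a→1  a→5  tau→6  [3 exit(s)]
  2: tau→1  [1 exit(s)]
  3: ∅  [no exit]
  4: ∅  [no exit]
  5: tau→0  [1 exit(s)]
  6: a→3  b→4  tau→4  [3 exit(s)]
trace reaching 3: b·tau·a

Answer: DEADLOCK at state 3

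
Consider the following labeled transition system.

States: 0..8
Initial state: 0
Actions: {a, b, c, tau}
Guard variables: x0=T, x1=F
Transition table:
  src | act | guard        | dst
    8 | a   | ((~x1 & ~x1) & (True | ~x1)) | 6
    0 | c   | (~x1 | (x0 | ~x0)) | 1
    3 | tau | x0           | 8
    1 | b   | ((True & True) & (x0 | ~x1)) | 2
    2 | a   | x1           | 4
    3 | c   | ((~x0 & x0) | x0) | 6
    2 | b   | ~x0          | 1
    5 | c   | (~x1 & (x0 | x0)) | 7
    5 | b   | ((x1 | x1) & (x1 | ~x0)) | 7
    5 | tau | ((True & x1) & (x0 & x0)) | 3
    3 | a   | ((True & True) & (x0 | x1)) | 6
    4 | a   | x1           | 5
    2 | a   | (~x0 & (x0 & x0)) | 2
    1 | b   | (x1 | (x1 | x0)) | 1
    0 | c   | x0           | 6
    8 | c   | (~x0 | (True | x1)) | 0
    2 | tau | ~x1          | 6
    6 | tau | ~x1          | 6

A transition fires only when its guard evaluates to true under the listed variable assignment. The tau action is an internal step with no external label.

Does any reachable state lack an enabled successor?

Answer: DEADLOCK-FREE

Working:
Reach set: {0,1,2,6}
  0: c→1  c→6  [deg 2]
  1: b→1  b→2  [deg 2]
  2: tau→6  [deg 1]
  6: tau→6  [deg 1]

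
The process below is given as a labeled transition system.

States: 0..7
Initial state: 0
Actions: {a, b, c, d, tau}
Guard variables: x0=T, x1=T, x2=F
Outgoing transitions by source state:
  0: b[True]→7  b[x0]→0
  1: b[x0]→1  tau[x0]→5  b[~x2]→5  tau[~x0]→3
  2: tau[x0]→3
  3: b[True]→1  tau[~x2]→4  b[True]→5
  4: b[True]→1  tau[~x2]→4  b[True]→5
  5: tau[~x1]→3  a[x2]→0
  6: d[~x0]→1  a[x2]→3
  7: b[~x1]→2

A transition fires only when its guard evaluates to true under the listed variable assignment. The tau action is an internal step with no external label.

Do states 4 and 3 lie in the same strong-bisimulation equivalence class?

Compute ~ classes (split until stable):
  π0 = {{0,1,2,3,4,5,6,7}}
  π1 = {{0},{1,3,4},{2},{5,6,7}}
  π2 = {{0},{1},{2},{3,4},{5,6,7}}
stable after 3 split(s): 5 block(s)
class of 4: {3,4}; class of 3: {3,4}

Answer: BISIMILAR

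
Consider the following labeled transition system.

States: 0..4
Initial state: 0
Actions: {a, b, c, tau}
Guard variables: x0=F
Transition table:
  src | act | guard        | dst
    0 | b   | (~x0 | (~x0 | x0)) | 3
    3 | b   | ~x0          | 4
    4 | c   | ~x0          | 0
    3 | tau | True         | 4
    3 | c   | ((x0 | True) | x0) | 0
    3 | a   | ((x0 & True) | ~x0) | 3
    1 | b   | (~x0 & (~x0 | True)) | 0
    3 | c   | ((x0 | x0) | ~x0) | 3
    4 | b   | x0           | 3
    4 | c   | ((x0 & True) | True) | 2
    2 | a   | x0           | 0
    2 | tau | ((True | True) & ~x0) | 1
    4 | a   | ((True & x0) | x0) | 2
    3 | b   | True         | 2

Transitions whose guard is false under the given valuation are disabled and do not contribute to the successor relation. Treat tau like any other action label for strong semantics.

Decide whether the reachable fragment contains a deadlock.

Answer: DEADLOCK-FREE

Analysis:
Reachable = {0,1,2,3,4}
  0: b→3  [1 out]
  1: b→0  [1 out]
  2: tau→1  [1 out]
  3: a→3  b→2  b→4  c→0  c→3  tau→4  [6 out]
  4: c→0  c→2  [2 out]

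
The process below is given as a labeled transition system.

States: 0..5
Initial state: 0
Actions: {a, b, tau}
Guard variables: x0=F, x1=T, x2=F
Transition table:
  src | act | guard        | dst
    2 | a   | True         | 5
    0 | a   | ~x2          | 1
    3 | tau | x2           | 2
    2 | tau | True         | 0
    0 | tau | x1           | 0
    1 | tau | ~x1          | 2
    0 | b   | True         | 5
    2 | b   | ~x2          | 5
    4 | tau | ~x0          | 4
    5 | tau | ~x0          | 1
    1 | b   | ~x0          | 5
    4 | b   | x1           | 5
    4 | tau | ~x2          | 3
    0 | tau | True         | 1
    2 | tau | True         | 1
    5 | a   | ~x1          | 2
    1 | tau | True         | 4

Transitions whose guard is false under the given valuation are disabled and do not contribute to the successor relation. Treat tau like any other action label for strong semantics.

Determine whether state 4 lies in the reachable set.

After dropping false guards: 14 live edges.
Layer 0: {0}
Layer 1: {1,5}  total {0,1,5}
Layer 2: {4}  total {0,1,4,5}
Layer 3: {3}  total {0,1,3,4,5}
R = {0,1,3,4,5}
witness 4: a·tau

Answer: REACHABLE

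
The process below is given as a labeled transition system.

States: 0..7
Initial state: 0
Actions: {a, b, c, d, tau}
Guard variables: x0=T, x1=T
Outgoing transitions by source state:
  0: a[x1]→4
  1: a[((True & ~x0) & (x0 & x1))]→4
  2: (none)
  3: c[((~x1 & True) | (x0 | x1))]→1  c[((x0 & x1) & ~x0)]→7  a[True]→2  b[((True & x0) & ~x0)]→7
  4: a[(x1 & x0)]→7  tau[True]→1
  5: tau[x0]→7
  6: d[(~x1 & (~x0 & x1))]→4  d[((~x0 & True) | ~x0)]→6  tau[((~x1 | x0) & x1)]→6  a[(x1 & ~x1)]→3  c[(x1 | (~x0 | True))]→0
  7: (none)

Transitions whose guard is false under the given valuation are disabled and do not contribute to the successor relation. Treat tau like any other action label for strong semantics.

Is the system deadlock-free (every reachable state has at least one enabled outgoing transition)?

Reachable = {0,1,4,7}
  0: a→4  [1 exit(s)]
  1: ∅  [deadlock]
  4: a→7  tau→1  [2 exit(s)]
  7: ∅  [deadlock]
trace reaching 1: a·tau

Answer: DEADLOCK at state 1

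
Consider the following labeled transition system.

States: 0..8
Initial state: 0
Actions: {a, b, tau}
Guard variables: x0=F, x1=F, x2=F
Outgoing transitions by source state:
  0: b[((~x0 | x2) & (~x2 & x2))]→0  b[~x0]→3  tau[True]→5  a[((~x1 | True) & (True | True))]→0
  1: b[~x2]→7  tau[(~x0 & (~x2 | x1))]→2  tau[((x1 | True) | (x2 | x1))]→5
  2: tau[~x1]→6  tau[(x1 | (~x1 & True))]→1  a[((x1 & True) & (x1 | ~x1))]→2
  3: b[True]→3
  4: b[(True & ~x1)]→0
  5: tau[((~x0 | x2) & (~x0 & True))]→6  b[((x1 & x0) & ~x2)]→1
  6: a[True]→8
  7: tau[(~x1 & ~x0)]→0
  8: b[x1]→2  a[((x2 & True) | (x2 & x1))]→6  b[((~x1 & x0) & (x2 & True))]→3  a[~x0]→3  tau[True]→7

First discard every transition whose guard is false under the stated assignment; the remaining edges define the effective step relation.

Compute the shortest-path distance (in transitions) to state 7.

Answer: 4

Trace:
Layered search for 7:
  Layer 0: {0}
  Layer 1: {3,5}
  Layer 2: {6}
  Layer 3: {8}
  Layer 4: {7}
first hit 7 at d=4 via tau·tau·a·tau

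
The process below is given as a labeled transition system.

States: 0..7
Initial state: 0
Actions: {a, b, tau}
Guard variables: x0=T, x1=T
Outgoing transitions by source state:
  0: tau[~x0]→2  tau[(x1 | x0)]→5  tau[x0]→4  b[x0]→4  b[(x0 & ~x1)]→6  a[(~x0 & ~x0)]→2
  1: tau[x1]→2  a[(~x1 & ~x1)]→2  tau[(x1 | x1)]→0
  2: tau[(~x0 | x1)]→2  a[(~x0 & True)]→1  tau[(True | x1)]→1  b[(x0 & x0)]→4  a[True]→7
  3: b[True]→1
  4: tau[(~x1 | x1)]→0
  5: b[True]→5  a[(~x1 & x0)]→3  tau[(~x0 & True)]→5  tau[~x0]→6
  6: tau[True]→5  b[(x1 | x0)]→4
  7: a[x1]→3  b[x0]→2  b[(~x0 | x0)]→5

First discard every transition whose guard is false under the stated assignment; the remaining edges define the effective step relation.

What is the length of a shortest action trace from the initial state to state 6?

Answer: UNREACHABLE

Trace:
Breadth-first toward 6:
  L0 = {0}
  L1 = {4,5}
6 never appears.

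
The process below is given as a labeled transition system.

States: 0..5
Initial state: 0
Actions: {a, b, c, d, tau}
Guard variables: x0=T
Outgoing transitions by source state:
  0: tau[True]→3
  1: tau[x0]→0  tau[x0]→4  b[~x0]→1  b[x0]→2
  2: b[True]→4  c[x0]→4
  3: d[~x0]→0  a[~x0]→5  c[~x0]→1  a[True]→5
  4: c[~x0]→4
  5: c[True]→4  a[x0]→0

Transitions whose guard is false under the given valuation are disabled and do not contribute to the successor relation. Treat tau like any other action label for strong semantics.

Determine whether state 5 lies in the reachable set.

Answer: REACHABLE

Trace:
After dropping false guards: 9 live edges.
L0 = {0}
L1 = {3}  total {0,3}
L2 = {5}  total {0,3,5}
L3 = {4}  total {0,3,4,5}
Reachable = {0,3,4,5}
witness 5: tau·a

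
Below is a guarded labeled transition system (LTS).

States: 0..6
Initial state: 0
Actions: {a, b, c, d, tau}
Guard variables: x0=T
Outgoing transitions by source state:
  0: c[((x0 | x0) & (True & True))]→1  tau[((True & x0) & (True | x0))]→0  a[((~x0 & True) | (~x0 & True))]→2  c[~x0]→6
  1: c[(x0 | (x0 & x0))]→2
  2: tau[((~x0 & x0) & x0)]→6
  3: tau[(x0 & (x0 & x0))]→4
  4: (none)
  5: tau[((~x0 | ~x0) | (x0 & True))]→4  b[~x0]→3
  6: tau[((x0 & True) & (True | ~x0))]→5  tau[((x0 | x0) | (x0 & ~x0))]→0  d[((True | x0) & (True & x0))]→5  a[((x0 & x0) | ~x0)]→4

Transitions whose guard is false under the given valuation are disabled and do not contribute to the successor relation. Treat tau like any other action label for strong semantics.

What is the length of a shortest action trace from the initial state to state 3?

Answer: UNREACHABLE

Working:
BFS to 3:
  depth 0: {0}
  depth 1: {1}
  depth 2: {2}
3 never appears.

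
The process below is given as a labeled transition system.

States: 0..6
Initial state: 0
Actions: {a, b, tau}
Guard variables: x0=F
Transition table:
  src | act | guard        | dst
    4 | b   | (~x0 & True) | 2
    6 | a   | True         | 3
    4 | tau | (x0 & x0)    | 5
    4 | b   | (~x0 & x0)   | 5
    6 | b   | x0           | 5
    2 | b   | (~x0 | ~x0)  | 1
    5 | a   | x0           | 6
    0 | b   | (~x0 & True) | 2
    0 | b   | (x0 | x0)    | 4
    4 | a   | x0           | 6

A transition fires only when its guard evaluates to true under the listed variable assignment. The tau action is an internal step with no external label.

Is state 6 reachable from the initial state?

Answer: UNREACHABLE

Analysis:
Guard filter leaves 4 enabled edge(s).
Layer 0: {0}
Layer 1: {2}  now seen {0,2}
Layer 2: {1}  now seen {0,1,2}
R = {0,1,2}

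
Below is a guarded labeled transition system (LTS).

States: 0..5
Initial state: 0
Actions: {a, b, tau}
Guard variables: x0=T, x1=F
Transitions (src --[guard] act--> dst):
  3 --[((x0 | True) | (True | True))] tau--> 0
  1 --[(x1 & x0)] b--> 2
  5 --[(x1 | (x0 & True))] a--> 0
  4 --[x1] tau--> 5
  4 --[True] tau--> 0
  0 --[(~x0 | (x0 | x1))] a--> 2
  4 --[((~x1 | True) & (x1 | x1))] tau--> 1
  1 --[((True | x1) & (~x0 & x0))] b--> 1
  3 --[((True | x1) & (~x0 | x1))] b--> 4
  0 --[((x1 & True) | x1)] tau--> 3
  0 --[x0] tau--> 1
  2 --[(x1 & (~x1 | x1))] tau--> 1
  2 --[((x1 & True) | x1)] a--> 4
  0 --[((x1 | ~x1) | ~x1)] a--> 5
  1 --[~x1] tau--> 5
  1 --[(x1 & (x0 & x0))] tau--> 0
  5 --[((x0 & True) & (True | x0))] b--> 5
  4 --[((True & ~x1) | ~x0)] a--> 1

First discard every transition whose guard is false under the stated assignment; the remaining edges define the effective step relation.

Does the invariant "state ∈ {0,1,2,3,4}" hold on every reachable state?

Safe = {0,1,2,3,4}
R = {0,1,2,5}
  0: ok
  1: ok
  2: ok
  5: VIOLATES
counterexample path to 5: a

Answer: INVARIANT VIOLATED at state 5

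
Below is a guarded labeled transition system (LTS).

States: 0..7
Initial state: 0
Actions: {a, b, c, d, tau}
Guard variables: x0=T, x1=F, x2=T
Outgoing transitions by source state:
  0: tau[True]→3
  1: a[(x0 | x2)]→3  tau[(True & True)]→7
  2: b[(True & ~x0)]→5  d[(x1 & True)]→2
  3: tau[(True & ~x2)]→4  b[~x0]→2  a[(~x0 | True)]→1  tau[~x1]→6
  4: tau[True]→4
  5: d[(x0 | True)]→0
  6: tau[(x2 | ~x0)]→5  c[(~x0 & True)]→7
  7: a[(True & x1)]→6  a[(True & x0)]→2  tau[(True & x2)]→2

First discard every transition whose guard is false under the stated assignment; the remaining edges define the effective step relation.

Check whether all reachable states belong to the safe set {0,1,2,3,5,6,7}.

Answer: INVARIANT HOLDS

Trace:
Safe = {0,1,2,3,5,6,7}
R = {0,1,2,3,5,6,7}
  0: ok
  1: ok
  2: ok
  3: ok
  5: ok
  6: ok
  7: ok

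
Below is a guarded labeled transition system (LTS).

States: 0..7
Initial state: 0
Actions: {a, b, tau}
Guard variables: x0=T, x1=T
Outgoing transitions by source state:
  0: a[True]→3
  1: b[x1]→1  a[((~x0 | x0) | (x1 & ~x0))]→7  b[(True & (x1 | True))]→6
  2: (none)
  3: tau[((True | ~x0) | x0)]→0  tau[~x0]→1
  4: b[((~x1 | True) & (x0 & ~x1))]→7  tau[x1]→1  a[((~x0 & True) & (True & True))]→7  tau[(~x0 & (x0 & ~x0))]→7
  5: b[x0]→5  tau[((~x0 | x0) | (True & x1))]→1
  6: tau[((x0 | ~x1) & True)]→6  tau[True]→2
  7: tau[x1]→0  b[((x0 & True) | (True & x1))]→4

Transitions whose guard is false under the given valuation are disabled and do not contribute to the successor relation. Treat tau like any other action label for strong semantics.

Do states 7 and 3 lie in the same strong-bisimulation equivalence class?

Bisimulation quotient by refinement:
  π0 = {{0,1,2,3,4,5,6,7}}
  π1 = {{0},{1},{2},{3,4,6},{5,7}}
  π2 = {{0},{1},{2},{3},{4},{5},{6},{7}}
stable after 3 split(s): 8 block(s)
class of 7: {7}; class of 3: {3}

Answer: NOT BISIMILAR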